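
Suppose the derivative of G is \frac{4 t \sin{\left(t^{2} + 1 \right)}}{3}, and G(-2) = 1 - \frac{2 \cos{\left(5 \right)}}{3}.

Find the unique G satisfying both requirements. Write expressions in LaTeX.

G(t) = 1 - \frac{2 \cos{\left(t^{2} + 1 \right)}}{3}

G'(t) matches the chain-rule pattern g'(h)*h' with inner function h(t) = t^{2} + 1; substituting u = h(t) collapses the integral.
A general antiderivative is - \frac{2 \cos{\left(t^{2} + 1 \right)}}{3} + C.
The condition gives C = 1 - \frac{2 \cos{\left(5 \right)}}{3} - (- \frac{2 \cos{\left(5 \right)}}{3}) = 1.
So G(t) = 1 - \frac{2 \cos{\left(t^{2} + 1 \right)}}{3}.
Check: d/dt[1 - \frac{2 \cos{\left(t^{2} + 1 \right)}}{3}] = \frac{4 t \sin{\left(t^{2} + 1 \right)}}{3} = G'(t).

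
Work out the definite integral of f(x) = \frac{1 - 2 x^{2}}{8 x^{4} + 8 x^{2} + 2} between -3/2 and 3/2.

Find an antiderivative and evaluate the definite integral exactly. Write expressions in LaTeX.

Antiderivative: F(x) = \frac{x}{4 x^{2} + 2}; value = \frac{3}{11}

f has the shape u'v + uv' for u = \frac{x}{2} and v = \frac{1}{2 x^{2} + 1} — it is the derivative of the product u*v.
F(x) = \frac{x}{4 x^{2} + 2} is an antiderivative of f.
Check: d/dx[\frac{x}{4 x^{2} + 2}] = \frac{1 - 2 x^{2}}{8 x^{4} + 8 x^{2} + 2} = f(x).
F(3/2) = \frac{3}{22}; F(-3/2) = - \frac{3}{22}.
Integral = F(3/2) - F(-3/2) = \frac{3}{11}.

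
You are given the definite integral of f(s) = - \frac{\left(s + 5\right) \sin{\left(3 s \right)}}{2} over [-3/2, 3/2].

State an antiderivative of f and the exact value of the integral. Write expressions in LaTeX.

Antiderivative: F(s) = \frac{s \cos{\left(3 s \right)}}{6} - \frac{\sin{\left(3 s \right)}}{18} + \frac{5 \cos{\left(3 s \right)}}{6}; value = \frac{\cos{\left(\frac{9}{2} \right)}}{2} - \frac{\sin{\left(\frac{9}{2} \right)}}{9}

Differentiate the proposed F(s) back; it has to land on f(s) exactly.
F(s) = \frac{s \cos{\left(3 s \right)}}{6} - \frac{\sin{\left(3 s \right)}}{18} + \frac{5 \cos{\left(3 s \right)}}{6} is an antiderivative of f.
Check: d/ds[\frac{s \cos{\left(3 s \right)}}{6} - \frac{\sin{\left(3 s \right)}}{18} + \frac{5 \cos{\left(3 s \right)}}{6}] = - \frac{s \sin{\left(3 s \right)}}{2} - \frac{5 \sin{\left(3 s \right)}}{2}, which equals f(s).
F(3/2) = \frac{13 \cos{\left(\frac{9}{2} \right)}}{12} - \frac{\sin{\left(\frac{9}{2} \right)}}{18}; F(-3/2) = \frac{7 \cos{\left(\frac{9}{2} \right)}}{12} + \frac{\sin{\left(\frac{9}{2} \right)}}{18}.
Integral = F(3/2) - F(-3/2) = \frac{\cos{\left(\frac{9}{2} \right)}}{2} - \frac{\sin{\left(\frac{9}{2} \right)}}{9}.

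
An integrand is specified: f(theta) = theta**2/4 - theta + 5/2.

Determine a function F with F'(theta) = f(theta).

Integrate term by term and add the pieces.
Check: d/dtheta[theta*(theta**2 - 6*theta + 30)/12] = theta**2/4 - theta + 5/2 = f(theta).

An antiderivative is F(theta) = theta*(theta**2 - 6*theta + 30)/12.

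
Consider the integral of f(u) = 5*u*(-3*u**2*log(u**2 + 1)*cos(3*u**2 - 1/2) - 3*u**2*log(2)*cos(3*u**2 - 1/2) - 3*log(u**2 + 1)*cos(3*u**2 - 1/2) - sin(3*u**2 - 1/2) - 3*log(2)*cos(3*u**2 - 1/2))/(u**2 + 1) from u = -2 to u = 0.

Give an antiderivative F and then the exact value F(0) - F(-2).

Antiderivative: F(u) = -5*log(2*u**2 + 2)*sin(3*u**2 - 1/2)/2; value = 5*log(10)*sin(23/2)/2 + 5*log(2)*sin(1/2)/2

Recognize the product-rule pattern: f = v'r + vr' with v = -5*log(2*u**2 + 2)/2, r = sin(3*u**2 - 1/2), so integration by parts undoes it.
F(u) = -5*log(2*u**2 + 2)*sin(3*u**2 - 1/2)/2 is an antiderivative of f.
Check: d/du[-5*log(2*u**2 + 2)*sin(3*u**2 - 1/2)/2] = (-15*u**3*log(u**2 + 1)*cos(3*u**2 - 1/2) - 15*u**3*log(2)*cos(3*u**2 - 1/2) - 15*u*log(u**2 + 1)*cos(3*u**2 - 1/2) - 5*u*sin(3*u**2 - 1/2) - 15*u*log(2)*cos(3*u**2 - 1/2))/(u**2 + 1), which equals f(u).
F(0) = 5*log(2)*sin(1/2)/2; F(-2) = -5*log(10)*sin(23/2)/2.
Integral = F(0) - F(-2) = 5*log(10)*sin(23/2)/2 + 5*log(2)*sin(1/2)/2.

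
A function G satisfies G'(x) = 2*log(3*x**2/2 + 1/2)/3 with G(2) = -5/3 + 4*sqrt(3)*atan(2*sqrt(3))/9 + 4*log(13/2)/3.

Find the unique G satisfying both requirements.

Differentiate the proposed G(x) back; it has to land on the given G'(x).
A general antiderivative is 2*x*log(3*x**2/2 + 1/2)/3 - 4*x/3 + 4*sqrt(3)*atan(sqrt(3)*x)/9 + C.
The condition gives C = -5/3 + 4*sqrt(3)*atan(2*sqrt(3))/9 + 4*log(13/2)/3 - (-8/3 + 4*sqrt(3)*atan(2*sqrt(3))/9 + 4*log(13/2)/3) = 1.
So G(x) = 2*x*log(3*x**2 + 1)/3 - 4*x/3 - 2*x*log(2)/3 + 4*sqrt(3)*atan(sqrt(3)*x)/9 + 1.
Check: d/dx[2*x*log(3*x**2 + 1)/3 - 4*x/3 - 2*x*log(2)/3 + 4*sqrt(3)*atan(sqrt(3)*x)/9 + 1] = 2*log(3*x**2 + 1)/3 - 2*log(2)/3, which equals G'(x).

G(x) = 2*x*log(3*x**2 + 1)/3 - 4*x/3 - 2*x*log(2)/3 + 4*sqrt(3)*atan(sqrt(3)*x)/9 + 1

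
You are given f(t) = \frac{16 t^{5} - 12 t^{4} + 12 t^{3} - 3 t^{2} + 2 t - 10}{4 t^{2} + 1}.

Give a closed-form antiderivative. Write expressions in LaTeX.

Any candidate F(t) must reproduce f(t) exactly when differentiated.
Check: d/dt[t^{4} - t^{3} + t^{2} - 5 \operatorname{atan}{\left(2 t \right)}] = \frac{16 t^{5} - 12 t^{4} + 12 t^{3} - 3 t^{2} + 2 t - 10}{4 t^{2} + 1} = f(t).

An antiderivative is F(t) = t^{4} - t^{3} + t^{2} - 5 \operatorname{atan}{\left(2 t \right)}.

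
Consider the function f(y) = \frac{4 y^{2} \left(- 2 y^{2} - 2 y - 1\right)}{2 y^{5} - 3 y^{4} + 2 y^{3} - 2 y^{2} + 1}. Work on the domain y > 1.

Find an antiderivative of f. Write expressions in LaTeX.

Factor the denominator (\left(y - 1\right)^{2} \left(2 y + 1\right) \left(y^{2} + 1\right)) and decompose: f = \frac{2 \left(3 y - 4\right)}{5 \left(y^{2} + 1\right)} - \frac{8}{45 \left(2 y + 1\right)} - \frac{46}{9 \left(y - 1\right)} - \frac{10}{3 \left(y - 1\right)^{2}}; each piece integrates to a log, atan, or power term.
Check: d/dy[- \frac{46 \log{\left(y - 1 \right)}}{9} - \frac{4 \log{\left(y + \frac{1}{2} \right)}}{45} + \frac{3 \log{\left(y^{2} + 1 \right)}}{5} - \frac{8 \operatorname{atan}{\left(y \right)}}{5} + \frac{10}{3 y - 3}] = \frac{- 8 y^{4} - 8 y^{3} - 4 y^{2}}{2 y^{5} - 3 y^{4} + 2 y^{3} - 2 y^{2} + 1}, which equals f(y).

An antiderivative is F(y) = - \frac{46 \log{\left(y - 1 \right)}}{9} - \frac{4 \log{\left(y + \frac{1}{2} \right)}}{45} + \frac{3 \log{\left(y^{2} + 1 \right)}}{5} - \frac{8 \operatorname{atan}{\left(y \right)}}{5} + \frac{10}{3 y - 3}.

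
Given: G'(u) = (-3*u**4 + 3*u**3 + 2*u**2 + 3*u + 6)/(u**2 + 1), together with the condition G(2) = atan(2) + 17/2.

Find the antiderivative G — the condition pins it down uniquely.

G(u) = -u**3 + 3*u**2/2 + 5*u + atan(u) + 1/2

Recover the given G'(u) by differentiating a candidate G(u); any mismatch rules it out.
A general antiderivative is -u**3 + 3*u**2/2 + 5*u + atan(u) + 1/2 + C.
The condition gives C = atan(2) + 17/2 - (atan(2) + 17/2) = 0.
So G(u) = -u**3 + 3*u**2/2 + 5*u + atan(u) + 1/2.
Check: d/du[-u**3 + 3*u**2/2 + 5*u + atan(u) + 1/2] = (-3*u**4 + 3*u**3 + 2*u**2 + 3*u + 6)/(u**2 + 1) = G'(u).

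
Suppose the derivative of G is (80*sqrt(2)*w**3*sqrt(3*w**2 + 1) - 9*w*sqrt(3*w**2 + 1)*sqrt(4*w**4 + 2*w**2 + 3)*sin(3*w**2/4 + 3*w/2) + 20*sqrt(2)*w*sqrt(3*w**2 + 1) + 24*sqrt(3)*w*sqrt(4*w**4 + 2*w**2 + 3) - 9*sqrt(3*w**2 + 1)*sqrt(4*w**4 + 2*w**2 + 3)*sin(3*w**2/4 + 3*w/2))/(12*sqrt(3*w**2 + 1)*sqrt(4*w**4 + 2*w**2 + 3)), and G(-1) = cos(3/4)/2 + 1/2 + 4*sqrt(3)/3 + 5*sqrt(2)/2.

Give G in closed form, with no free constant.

The proposed G(w) is checked by its d/dw: the result must match the given G'(w).
A general antiderivative is 2*sqrt(w**2 + 1/3) + 5*sqrt(2*w**4 + w**2 + 3/2)/3 + cos(3*w**2/4 + 3*w/2)/2 + C.
The condition gives C = cos(3/4)/2 + 1/2 + 4*sqrt(3)/3 + 5*sqrt(2)/2 - (cos(3/4)/2 + 4*sqrt(3)/3 + 5*sqrt(2)/2) = 1/2.
So G(w) = (4*sqrt(3)*sqrt(3*w**2 + 1) + 5*sqrt(2)*sqrt(4*w**4 + 2*w**2 + 3) + 3*cos(3*w**2/4 + 3*w/2) + 3)/6.
Check: d/dw[(4*sqrt(3)*sqrt(3*w**2 + 1) + 5*sqrt(2)*sqrt(4*w**4 + 2*w**2 + 3) + 3*cos(3*w**2/4 + 3*w/2) + 3)/6] = (80*sqrt(2)*w**3*sqrt(3*w**2 + 1) - 9*w*sqrt(3*w**2 + 1)*sqrt(4*w**4 + 2*w**2 + 3)*sin(3*w**2/4 + 3*w/2) + 20*sqrt(2)*w*sqrt(3*w**2 + 1) + 24*sqrt(3)*w*sqrt(4*w**4 + 2*w**2 + 3) - 9*sqrt(3*w**2 + 1)*sqrt(4*w**4 + 2*w**2 + 3)*sin(3*w**2/4 + 3*w/2))/(12*sqrt(3*w**2 + 1)*sqrt(4*w**4 + 2*w**2 + 3)) = G'(w).

G(w) = (4*sqrt(3)*sqrt(3*w**2 + 1) + 5*sqrt(2)*sqrt(4*w**4 + 2*w**2 + 3) + 3*cos(3*w**2/4 + 3*w/2) + 3)/6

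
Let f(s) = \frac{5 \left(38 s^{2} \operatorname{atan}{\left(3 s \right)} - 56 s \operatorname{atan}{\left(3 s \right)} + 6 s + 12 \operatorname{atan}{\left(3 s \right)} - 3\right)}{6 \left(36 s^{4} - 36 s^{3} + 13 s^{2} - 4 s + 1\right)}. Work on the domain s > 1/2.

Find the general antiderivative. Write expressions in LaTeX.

F(s) = \frac{5 \left(14 s \operatorname{atan}{\left(3 s \right)} - 7 \operatorname{atan}{\left(3 s \right)} + 3\right) \operatorname{atan}{\left(3 s \right)}}{18 \left(2 s - 1\right)} + C

Recognize the product-rule pattern: f = u'v + uv' with u = \frac{35 \operatorname{atan}{\left(3 s \right)}}{18} + \frac{5}{6 \left(2 s - 1\right)}, v = \operatorname{atan}{\left(3 s \right)}, so integration by parts undoes it.
Check: d/ds[\frac{5 \left(14 s \operatorname{atan}{\left(3 s \right)} - 7 \operatorname{atan}{\left(3 s \right)} + 3\right) \operatorname{atan}{\left(3 s \right)}}{18 \left(2 s - 1\right)}] = \frac{190 s^{2} \operatorname{atan}{\left(3 s \right)} - 280 s \operatorname{atan}{\left(3 s \right)} + 30 s + 60 \operatorname{atan}{\left(3 s \right)} - 15}{216 s^{4} - 216 s^{3} + 78 s^{2} - 24 s + 6}, which equals f(s).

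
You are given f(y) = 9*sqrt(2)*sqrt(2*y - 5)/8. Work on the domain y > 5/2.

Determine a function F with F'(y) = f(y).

An antiderivative is F(y) = 3*sqrt(2)*(2*y - 5)**(3/2)/8.

Whatever form F(y) takes, F'(y) = f(y) is non-negotiable.
Check: d/dy[3*sqrt(2)*(2*y - 5)**(3/2)/8] = 9*sqrt(2)*sqrt(2*y - 5)/8 = f(y).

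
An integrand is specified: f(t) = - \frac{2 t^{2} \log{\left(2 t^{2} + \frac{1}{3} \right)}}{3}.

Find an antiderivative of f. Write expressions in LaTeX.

An antiderivative is F(t) = - \frac{2 t^{3} \log{\left(2 t^{2} + \frac{1}{3} \right)}}{9} + \frac{4 t^{3}}{27} - \frac{2 t}{27} + \frac{\sqrt{6} \operatorname{atan}{\left(\sqrt{6} t \right)}}{81}.

Since d/dt undoes antidifferentiation here, F'(t) = f(t) is required of F(t).
Check: d/dt[- \frac{2 t^{3} \log{\left(2 t^{2} + \frac{1}{3} \right)}}{9} + \frac{4 t^{3}}{27} - \frac{2 t}{27} + \frac{\sqrt{6} \operatorname{atan}{\left(\sqrt{6} t \right)}}{81}] = - \frac{2 t^{2} \log{\left(2 t^{2} + \frac{1}{3} \right)}}{3} = f(t).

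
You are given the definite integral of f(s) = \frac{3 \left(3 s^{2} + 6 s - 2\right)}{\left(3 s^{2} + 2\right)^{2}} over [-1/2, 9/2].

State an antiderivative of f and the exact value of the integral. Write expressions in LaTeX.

f has the shape u'v + uv' for u = \frac{1}{2 s^{2} + \frac{4}{3}} and v = - 2 s - 2 — it is the derivative of the product u*v.
F(s) = - \frac{2 s}{2 s^{2} + \frac{4}{3}} - \frac{2}{2 s^{2} + \frac{4}{3}} is an antiderivative of f.
Check: d/ds[- \frac{2 s}{2 s^{2} + \frac{4}{3}} - \frac{2}{2 s^{2} + \frac{4}{3}}] = \frac{9 s^{2} + 18 s - 6}{9 s^{4} + 12 s^{2} + 4}, which equals f(s).
F(9/2) = - \frac{66}{251}; F(-1/2) = - \frac{6}{11}.
Integral = F(9/2) - F(-1/2) = \frac{780}{2761}.

Antiderivative: F(s) = - \frac{2 s}{2 s^{2} + \frac{4}{3}} - \frac{2}{2 s^{2} + \frac{4}{3}}; value = \frac{780}{2761}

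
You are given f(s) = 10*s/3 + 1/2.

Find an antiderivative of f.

An antiderivative is F(s) = 5*s**2/3 + s/2.

A first test for any F(s): its s-derivative must equal f(s) identically.
Check: d/ds[5*s**2/3 + s/2] = 10*s/3 + 1/2 = f(s).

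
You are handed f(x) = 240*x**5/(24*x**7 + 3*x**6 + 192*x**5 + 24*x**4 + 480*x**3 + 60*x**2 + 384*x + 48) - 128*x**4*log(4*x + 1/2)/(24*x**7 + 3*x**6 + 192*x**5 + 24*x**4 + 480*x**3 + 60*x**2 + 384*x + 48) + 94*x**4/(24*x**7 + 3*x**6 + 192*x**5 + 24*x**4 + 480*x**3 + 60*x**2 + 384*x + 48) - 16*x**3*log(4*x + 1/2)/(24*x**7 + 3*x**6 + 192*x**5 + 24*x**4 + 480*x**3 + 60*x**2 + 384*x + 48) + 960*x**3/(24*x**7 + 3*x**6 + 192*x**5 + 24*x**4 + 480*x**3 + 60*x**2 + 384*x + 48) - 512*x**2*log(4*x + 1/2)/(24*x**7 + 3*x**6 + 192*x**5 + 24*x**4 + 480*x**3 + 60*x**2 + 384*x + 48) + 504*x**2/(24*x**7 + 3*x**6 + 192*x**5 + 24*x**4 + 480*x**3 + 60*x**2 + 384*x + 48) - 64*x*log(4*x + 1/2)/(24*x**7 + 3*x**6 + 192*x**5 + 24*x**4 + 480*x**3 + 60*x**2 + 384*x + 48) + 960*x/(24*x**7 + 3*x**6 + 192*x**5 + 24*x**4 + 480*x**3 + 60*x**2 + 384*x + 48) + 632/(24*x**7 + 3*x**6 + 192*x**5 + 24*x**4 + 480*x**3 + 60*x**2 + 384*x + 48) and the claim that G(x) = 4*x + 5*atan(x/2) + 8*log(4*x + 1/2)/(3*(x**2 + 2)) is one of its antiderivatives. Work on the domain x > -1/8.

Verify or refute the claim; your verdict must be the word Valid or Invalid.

Invalid: d/dx[G] - f = 4, which is not 0.

d/dx[G] = (96*x**7 + 12*x**6 + 1008*x**5 - 128*x**4*log(4*x + 1/2) + 190*x**4 - 16*x**3*log(4*x + 1/2) + 2880*x**3 - 512*x**2*log(4*x + 1/2) + 744*x**2 - 64*x*log(4*x + 1/2) + 2496*x + 824)/(24*x**7 + 3*x**6 + 192*x**5 + 24*x**4 + 480*x**3 + 60*x**2 + 384*x + 48)
d/dx[G] - f(x) = 4 != 0.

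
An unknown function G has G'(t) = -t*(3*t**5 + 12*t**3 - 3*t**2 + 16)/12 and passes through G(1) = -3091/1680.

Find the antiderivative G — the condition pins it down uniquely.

G(t) = -(60*t**7 + 336*t**5 - 105*t**4 + 1120*t**2 + 1680)/1680

Since d/dt undoes antidifferentiation here, G(t) must give back the stated G'(t).
A general antiderivative is -t**7/28 - t**5/5 + t**4/16 - 2*t**2/3 + C.
The condition gives C = -3091/1680 - (-1411/1680) = -1.
So G(t) = -(60*t**7 + 336*t**5 - 105*t**4 + 1120*t**2 + 1680)/1680.
Check: d/dt[-(60*t**7 + 336*t**5 - 105*t**4 + 1120*t**2 + 1680)/1680] = -t**6/4 - t**4 + t**3/4 - 4*t/3, which equals G'(t).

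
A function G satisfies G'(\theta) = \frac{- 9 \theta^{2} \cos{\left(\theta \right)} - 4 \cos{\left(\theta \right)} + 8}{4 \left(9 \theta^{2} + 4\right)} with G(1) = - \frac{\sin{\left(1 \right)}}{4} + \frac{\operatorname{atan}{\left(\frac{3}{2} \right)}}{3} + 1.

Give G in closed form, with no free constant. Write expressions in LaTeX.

Recover the given G'(\theta) by differentiating a candidate G(\theta); any mismatch rules it out.
A general antiderivative is - \frac{\sin{\left(\theta \right)}}{4} + \frac{\operatorname{atan}{\left(\frac{3 \theta}{2} \right)}}{3} + C.
The condition gives C = - \frac{\sin{\left(1 \right)}}{4} + \frac{\operatorname{atan}{\left(\frac{3}{2} \right)}}{3} + 1 - (- \frac{\sin{\left(1 \right)}}{4} + \frac{\operatorname{atan}{\left(\frac{3}{2} \right)}}{3}) = 1.
So G(\theta) = - \frac{\sin{\left(\theta \right)}}{4} + \frac{\operatorname{atan}{\left(\frac{3 \theta}{2} \right)}}{3} + 1.
Check: d/d\theta[- \frac{\sin{\left(\theta \right)}}{4} + \frac{\operatorname{atan}{\left(\frac{3 \theta}{2} \right)}}{3} + 1] = \frac{- 9 \theta^{2} \cos{\left(\theta \right)} - 4 \cos{\left(\theta \right)} + 8}{36 \theta^{2} + 16}, which equals G'(\theta).

G(\theta) = - \frac{\sin{\left(\theta \right)}}{4} + \frac{\operatorname{atan}{\left(\frac{3 \theta}{2} \right)}}{3} + 1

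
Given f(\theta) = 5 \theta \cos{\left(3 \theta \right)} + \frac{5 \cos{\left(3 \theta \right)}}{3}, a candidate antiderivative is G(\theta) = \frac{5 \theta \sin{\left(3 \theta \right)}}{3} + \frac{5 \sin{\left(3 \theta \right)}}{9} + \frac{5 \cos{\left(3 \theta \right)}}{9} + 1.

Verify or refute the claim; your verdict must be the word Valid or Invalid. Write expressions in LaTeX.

d/d\theta[G] = 5 \theta \cos{\left(3 \theta \right)} + \frac{5 \cos{\left(3 \theta \right)}}{3}
This equals f(\theta) exactly, so the claim holds.

Valid - the claim checks out under differentiation.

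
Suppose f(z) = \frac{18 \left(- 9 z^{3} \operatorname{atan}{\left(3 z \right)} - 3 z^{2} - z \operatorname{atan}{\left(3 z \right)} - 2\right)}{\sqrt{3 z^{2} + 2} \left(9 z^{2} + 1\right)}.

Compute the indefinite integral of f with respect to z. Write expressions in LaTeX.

F(z) = - 6 \sqrt{3 z^{2} + 2} \operatorname{atan}{\left(3 z \right)} + C

Recognize the product-rule pattern: f = u'v + uv' with u = - 6 \sqrt{3 z^{2} + 2}, v = \operatorname{atan}{\left(3 z \right)}, so integration by parts undoes it.
Check: d/dz[- 6 \sqrt{3 z^{2} + 2} \operatorname{atan}{\left(3 z \right)}] = \frac{- 162 z^{3} \operatorname{atan}{\left(3 z \right)} - 54 z^{2} - 18 z \operatorname{atan}{\left(3 z \right)} - 36}{9 z^{2} \sqrt{3 z^{2} + 2} + \sqrt{3 z^{2} + 2}}, which equals f(z).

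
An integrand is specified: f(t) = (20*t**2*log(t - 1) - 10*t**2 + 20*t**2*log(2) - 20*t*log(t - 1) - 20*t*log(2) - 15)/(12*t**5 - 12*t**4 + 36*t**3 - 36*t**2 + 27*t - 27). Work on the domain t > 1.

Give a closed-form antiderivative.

An antiderivative is F(t) = (-5*log(t - 1) - 5*log(2))/(6*t**2 + 9).

f has the shape u'v + uv' for u = -5/(3*(2*t**2 + 3)) and v = log(2*t - 2) — it is the derivative of the product u*v.
Check: d/dt[(-5*log(t - 1) - 5*log(2))/(6*t**2 + 9)] = (20*t**2*log(t - 1) - 10*t**2 + 20*t**2*log(2) - 20*t*log(t - 1) - 20*t*log(2) - 15)/(12*t**5 - 12*t**4 + 36*t**3 - 36*t**2 + 27*t - 27) = f(t).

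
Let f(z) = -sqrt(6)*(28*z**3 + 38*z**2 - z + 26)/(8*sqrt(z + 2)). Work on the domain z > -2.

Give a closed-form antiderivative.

An antiderivative is F(z) = sqrt(2)*(-4*sqrt(3)*z**3*sqrt(z + 2) + 2*sqrt(3)*z**2*sqrt(z + 2) - 5*sqrt(3)*z*sqrt(z + 2) - 6*sqrt(3)*sqrt(z + 2))/4.

f has the shape u'v + uv' for u = sqrt(3*z/2 + 3) and v = -2*z**3 + z**2 - 5*z/2 - 3 — it is the derivative of the product u*v.
Check: d/dz[sqrt(2)*(-4*sqrt(3)*z**3*sqrt(z + 2) + 2*sqrt(3)*z**2*sqrt(z + 2) - 5*sqrt(3)*z*sqrt(z + 2) - 6*sqrt(3)*sqrt(z + 2))/4] = (-28*sqrt(6)*z**3 - 38*sqrt(6)*z**2 + sqrt(6)*z - 26*sqrt(6))/(8*sqrt(z + 2)), which equals f(z).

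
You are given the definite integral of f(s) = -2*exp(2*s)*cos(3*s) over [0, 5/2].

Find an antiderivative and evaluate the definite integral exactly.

Antiderivative: F(s) = 2*(-3*sin(3*s) - 2*cos(3*s))*exp(2*s)/13; value = -6*exp(5)*sin(15/2)/13 - 4*exp(5)*cos(15/2)/13 + 4/13

A candidate is checked by its d/ds: the result must match f(s).
F(s) = 2*(-3*sin(3*s) - 2*cos(3*s))*exp(2*s)/13 is an antiderivative of f.
Check: d/ds[2*(-3*sin(3*s) - 2*cos(3*s))*exp(2*s)/13] = -2*exp(2*s)*cos(3*s) = f(s).
F(5/2) = -6*exp(5)*sin(15/2)/13 - 4*exp(5)*cos(15/2)/13; F(0) = -4/13.
Integral = F(5/2) - F(0) = -6*exp(5)*sin(15/2)/13 - 4*exp(5)*cos(15/2)/13 + 4/13.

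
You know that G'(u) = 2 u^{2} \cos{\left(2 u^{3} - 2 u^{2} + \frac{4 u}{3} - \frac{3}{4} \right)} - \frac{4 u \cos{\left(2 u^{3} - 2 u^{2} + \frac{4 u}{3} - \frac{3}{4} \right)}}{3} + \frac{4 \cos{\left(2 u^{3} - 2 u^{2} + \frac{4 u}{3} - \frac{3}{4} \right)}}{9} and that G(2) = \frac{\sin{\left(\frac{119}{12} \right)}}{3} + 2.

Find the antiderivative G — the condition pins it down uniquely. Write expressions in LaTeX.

G(u) = \frac{\sin{\left(2 u^{3} - 2 u^{2} + \frac{4 u}{3} - \frac{3}{4} \right)}}{3} + 2

G'(u) matches the chain-rule pattern g'(h)*h' with inner function h(u) = 2 u^{3} - 2 u^{2} + \frac{4 u}{3} - \frac{3}{4}; substituting w = h(u) collapses the integral.
A general antiderivative is \frac{\sin{\left(2 u^{3} - 2 u^{2} + \frac{4 u}{3} - \frac{3}{4} \right)}}{3} + C.
The condition gives C = \frac{\sin{\left(\frac{119}{12} \right)}}{3} + 2 - (\frac{\sin{\left(\frac{119}{12} \right)}}{3}) = 2.
So G(u) = \frac{\sin{\left(2 u^{3} - 2 u^{2} + \frac{4 u}{3} - \frac{3}{4} \right)}}{3} + 2.
Check: d/du[\frac{\sin{\left(2 u^{3} - 2 u^{2} + \frac{4 u}{3} - \frac{3}{4} \right)}}{3} + 2] = 2 u^{2} \cos{\left(2 u^{3} - 2 u^{2} + \frac{4 u}{3} - \frac{3}{4} \right)} - \frac{4 u \cos{\left(2 u^{3} - 2 u^{2} + \frac{4 u}{3} - \frac{3}{4} \right)}}{3} + \frac{4 \cos{\left(2 u^{3} - 2 u^{2} + \frac{4 u}{3} - \frac{3}{4} \right)}}{9} = G'(u).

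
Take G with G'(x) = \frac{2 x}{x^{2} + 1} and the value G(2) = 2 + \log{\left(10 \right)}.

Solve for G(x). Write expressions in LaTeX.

G(x) = \log{\left(x^{2} + 1 \right)} + \log{\left(2 \right)} + 2

G'(x) matches the chain-rule pattern g'(h)*h' with inner function h(x) = 2 x^{2} + 2; substituting u = h(x) collapses the integral.
A general antiderivative is \log{\left(2 x^{2} + 2 \right)} + C.
The condition gives C = 2 + \log{\left(10 \right)} - (\log{\left(10 \right)}) = 2.
So G(x) = \log{\left(x^{2} + 1 \right)} + \log{\left(2 \right)} + 2.
Check: d/dx[\log{\left(x^{2} + 1 \right)} + \log{\left(2 \right)} + 2] = \frac{2 x}{x^{2} + 1} = G'(x).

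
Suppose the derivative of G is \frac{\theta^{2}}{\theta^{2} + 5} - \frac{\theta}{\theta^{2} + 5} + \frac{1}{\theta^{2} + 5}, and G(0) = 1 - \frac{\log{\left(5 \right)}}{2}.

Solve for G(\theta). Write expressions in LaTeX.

G(\theta) = \frac{10 \theta - 5 \log{\left(\theta^{2} + 5 \right)} - 8 \sqrt{5} \operatorname{atan}{\left(\frac{\sqrt{5} \theta}{5} \right)} + 10}{10}

Integrate term by term and add the pieces.
A general antiderivative is \theta - \frac{\log{\left(\theta^{2} + 5 \right)}}{2} - \frac{4 \sqrt{5} \operatorname{atan}{\left(\frac{\sqrt{5} \theta}{5} \right)}}{5} + C.
The condition gives C = 1 - \frac{\log{\left(5 \right)}}{2} - (- \frac{\log{\left(5 \right)}}{2}) = 1.
So G(\theta) = \frac{10 \theta - 5 \log{\left(\theta^{2} + 5 \right)} - 8 \sqrt{5} \operatorname{atan}{\left(\frac{\sqrt{5} \theta}{5} \right)} + 10}{10}.
Check: d/d\theta[\frac{10 \theta - 5 \log{\left(\theta^{2} + 5 \right)} - 8 \sqrt{5} \operatorname{atan}{\left(\frac{\sqrt{5} \theta}{5} \right)} + 10}{10}] = \frac{\theta^{2} - \theta + 1}{\theta^{2} + 5}, which equals G'(\theta).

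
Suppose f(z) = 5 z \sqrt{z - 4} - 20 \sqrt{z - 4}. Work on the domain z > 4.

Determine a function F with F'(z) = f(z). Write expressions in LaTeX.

An antiderivative is F(z) = 2 \left(z - 4\right)^{\frac{5}{2}}.

Integrate term by term and add the pieces.
Check: d/dz[2 \left(z - 4\right)^{\frac{5}{2}}] = 5 z \sqrt{z - 4} - 20 \sqrt{z - 4} = f(z).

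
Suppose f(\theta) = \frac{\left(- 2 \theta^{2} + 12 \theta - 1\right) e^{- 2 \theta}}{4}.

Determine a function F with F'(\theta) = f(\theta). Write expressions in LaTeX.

f has the shape u'v + uv' for u = \frac{\theta^{2}}{4} - \frac{5 \theta}{4} - \frac{1}{2} and v = e^{- 2 \theta} — it is the derivative of the product u*v.
Check: d/d\theta[\frac{\left(\theta^{2} - 5 \theta - 2\right) e^{- 2 \theta}}{4}] = \frac{\left(- 2 \theta^{2} + 12 \theta - 1\right) e^{- 2 \theta}}{4} = f(\theta).

An antiderivative is F(\theta) = \frac{\left(\theta^{2} - 5 \theta - 2\right) e^{- 2 \theta}}{4}.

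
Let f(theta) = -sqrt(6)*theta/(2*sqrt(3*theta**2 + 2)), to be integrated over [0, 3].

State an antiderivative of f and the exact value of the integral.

Antiderivative: F(theta) = -sqrt(2*theta**2 + 4/3)/2; value = -sqrt(174)/6 + sqrt(3)/3

f matches the chain-rule pattern g'(h)*h' with inner function h(theta) = 2*theta**2 + 4/3; substituting u = h(theta) collapses the integral.
F(theta) = -sqrt(2*theta**2 + 4/3)/2 is an antiderivative of f.
Check: d/dtheta[-sqrt(2*theta**2 + 4/3)/2] = -sqrt(6)*theta/(2*sqrt(3*theta**2 + 2)) = f(theta).
F(3) = -sqrt(174)/6; F(0) = -sqrt(3)/3.
Integral = F(3) - F(0) = -sqrt(174)/6 + sqrt(3)/3.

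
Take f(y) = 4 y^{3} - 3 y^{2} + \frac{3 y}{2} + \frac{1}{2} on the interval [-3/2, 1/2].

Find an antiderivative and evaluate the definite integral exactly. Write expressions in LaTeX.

Integrate term by term and add the pieces.
F(y) = \frac{y \left(4 y^{3} - 4 y^{2} + 3 y + 2\right)}{4} is an antiderivative of f.
Check: d/dy[\frac{y \left(4 y^{3} - 4 y^{2} + 3 y + 2\right)}{4}] = 4 y^{3} - 3 y^{2} + \frac{3 y}{2} + \frac{1}{2} = f(y).
F(1/2) = \frac{3}{8}; F(-3/2) = \frac{75}{8}.
Integral = F(1/2) - F(-3/2) = -9.

Antiderivative: F(y) = \frac{y \left(4 y^{3} - 4 y^{2} + 3 y + 2\right)}{4}; value = -9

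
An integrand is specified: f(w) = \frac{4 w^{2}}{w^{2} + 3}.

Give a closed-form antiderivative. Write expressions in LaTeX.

An antiderivative is F(w) = 4 w - 4 \sqrt{3} \operatorname{atan}{\left(\frac{\sqrt{3} w}{3} \right)}.

Since d/dw undoes antidifferentiation here, F'(w) = f(w) is required of F(w).
Check: d/dw[4 w - 4 \sqrt{3} \operatorname{atan}{\left(\frac{\sqrt{3} w}{3} \right)}] = \frac{4 w^{2}}{w^{2} + 3} = f(w).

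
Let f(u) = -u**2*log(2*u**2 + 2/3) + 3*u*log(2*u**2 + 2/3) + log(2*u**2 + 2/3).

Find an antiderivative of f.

An antiderivative is F(u) = -u**3*log(2*u**2 + 2/3)/3 + 2*u**3/9 + 3*u**2*log(2*u**2 + 2/3)/2 - 3*u**2/2 + u*log(2*u**2 + 2/3) - 20*u/9 + log(u**2 + 1/3)/2 + 20*sqrt(3)*atan(sqrt(3)*u)/27.

Integrate term by term and add the pieces.
Check: d/du[-u**3*log(2*u**2 + 2/3)/3 + 2*u**3/9 + 3*u**2*log(2*u**2 + 2/3)/2 - 3*u**2/2 + u*log(2*u**2 + 2/3) - 20*u/9 + log(u**2 + 1/3)/2 + 20*sqrt(3)*atan(sqrt(3)*u)/27] = -u**2*log(u**2 + 1/3) - u**2*log(2) + 3*u*log(u**2 + 1/3) + 3*u*log(2) + log(u**2 + 1/3) + log(2), which equals f(u).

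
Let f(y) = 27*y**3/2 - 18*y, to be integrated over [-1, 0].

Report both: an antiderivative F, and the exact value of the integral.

Antiderivative: F(y) = 27*y**4/8 - 9*y**2; value = 45/8

f matches the chain-rule pattern g'(h)*h' with inner function h(y) = 3*y**2/2 - 2; substituting u = h(y) collapses the integral.
F(y) = 27*y**4/8 - 9*y**2 is an antiderivative of f.
Check: d/dy[27*y**4/8 - 9*y**2] = 27*y**3/2 - 18*y = f(y).
F(0) = 0; F(-1) = -45/8.
Integral = F(0) - F(-1) = 45/8.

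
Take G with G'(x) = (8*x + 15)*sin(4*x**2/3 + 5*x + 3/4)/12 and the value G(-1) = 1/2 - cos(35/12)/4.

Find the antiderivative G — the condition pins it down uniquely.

G(x) = 1/2 - cos(4*x**2/3 + 5*x + 3/4)/4

G'(x) matches the chain-rule pattern g'(h)*h' with inner function h(x) = 4*x**2/3 + 5*x + 3/4; substituting u = h(x) collapses the integral.
A general antiderivative is -cos(4*x**2/3 + 5*x + 3/4)/4 + C.
The condition gives C = 1/2 - cos(35/12)/4 - (-cos(35/12)/4) = 1/2.
So G(x) = 1/2 - cos(4*x**2/3 + 5*x + 3/4)/4.
Check: d/dx[1/2 - cos(4*x**2/3 + 5*x + 3/4)/4] = 2*x*sin(4*x**2/3 + 5*x + 3/4)/3 + 5*sin(4*x**2/3 + 5*x + 3/4)/4, which equals G'(x).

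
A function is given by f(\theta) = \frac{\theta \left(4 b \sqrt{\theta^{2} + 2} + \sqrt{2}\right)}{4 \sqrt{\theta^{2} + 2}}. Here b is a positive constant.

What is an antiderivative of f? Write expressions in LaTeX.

An antiderivative is F(\theta) = \frac{b \theta^{2}}{2} + \frac{\sqrt{2 \theta^{2} + 4}}{4}.

Since d/d\theta undoes antidifferentiation here, F'(\theta) = f(\theta) is required of F(\theta).
Check: d/d\theta[\frac{b \theta^{2}}{2} + \frac{\sqrt{2 \theta^{2} + 4}}{4}] = \frac{4 b \theta \sqrt{\theta^{2} + 2} + \sqrt{2} \theta}{4 \sqrt{\theta^{2} + 2}}, which equals f(\theta).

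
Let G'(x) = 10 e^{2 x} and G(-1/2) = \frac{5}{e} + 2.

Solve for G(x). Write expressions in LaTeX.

A first test for any G(x): its x-derivative must equal the given G'(x).
A general antiderivative is 5 e^{2 x} + C.
The condition gives C = \frac{5}{e} + 2 - (\frac{5}{e}) = 2.
So G(x) = 5 e^{2 x} + 2.
Check: d/dx[5 e^{2 x} + 2] = 10 e^{2 x} = G'(x).

G(x) = 5 e^{2 x} + 2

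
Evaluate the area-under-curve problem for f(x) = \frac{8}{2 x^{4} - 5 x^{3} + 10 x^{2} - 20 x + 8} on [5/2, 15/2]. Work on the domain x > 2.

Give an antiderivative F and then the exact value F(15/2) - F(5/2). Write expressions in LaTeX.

Antiderivative: F(x) = \frac{34 \log{\left(x - 2 \right)} - 64 \log{\left(x - \frac{1}{2} \right)} + 15 \log{\left(x^{2} + 4 \right)} - 18 \operatorname{atan}{\left(\frac{x}{2} \right)}}{102}; value = - \frac{32 \log{\left(7 \right)}}{51} - \frac{5 \log{\left(\frac{41}{4} \right)}}{34} - \frac{3 \operatorname{atan}{\left(\frac{15}{4} \right)}}{17} + \frac{3 \operatorname{atan}{\left(\frac{5}{4} \right)}}{17} + \frac{\log{\left(\frac{11}{2} \right)}}{3} + \frac{5 \log{\left(\frac{241}{4} \right)}}{34} + \frac{49 \log{\left(2 \right)}}{51}

The denominator factors as \left(x - 2\right) \left(2 x - 1\right) \left(x^{2} + 4\right); partial fractions split f into directly integrable pieces: \frac{5 x - 6}{17 \left(x^{2} + 4\right)} - \frac{64}{51 \left(2 x - 1\right)} + \frac{1}{3 \left(x - 2\right)}.
F(x) = \frac{34 \log{\left(x - 2 \right)} - 64 \log{\left(x - \frac{1}{2} \right)} + 15 \log{\left(x^{2} + 4 \right)} - 18 \operatorname{atan}{\left(\frac{x}{2} \right)}}{102} is an antiderivative of f.
Check: d/dx[\frac{34 \log{\left(x - 2 \right)} - 64 \log{\left(x - \frac{1}{2} \right)} + 15 \log{\left(x^{2} + 4 \right)} - 18 \operatorname{atan}{\left(\frac{x}{2} \right)}}{102}] = \frac{8}{2 x^{4} - 5 x^{3} + 10 x^{2} - 20 x + 8} = f(x).
F(15/2) = - \frac{32 \log{\left(7 \right)}}{51} - \frac{3 \operatorname{atan}{\left(\frac{15}{4} \right)}}{17} + \frac{\log{\left(\frac{11}{2} \right)}}{3} + \frac{5 \log{\left(\frac{241}{4} \right)}}{34}; F(5/2) = - \frac{49 \log{\left(2 \right)}}{51} - \frac{3 \operatorname{atan}{\left(\frac{5}{4} \right)}}{17} + \frac{5 \log{\left(\frac{41}{4} \right)}}{34}.
Integral = F(15/2) - F(5/2) = - \frac{32 \log{\left(7 \right)}}{51} - \frac{5 \log{\left(\frac{41}{4} \right)}}{34} - \frac{3 \operatorname{atan}{\left(\frac{15}{4} \right)}}{17} + \frac{3 \operatorname{atan}{\left(\frac{5}{4} \right)}}{17} + \frac{\log{\left(\frac{11}{2} \right)}}{3} + \frac{5 \log{\left(\frac{241}{4} \right)}}{34} + \frac{49 \log{\left(2 \right)}}{51}.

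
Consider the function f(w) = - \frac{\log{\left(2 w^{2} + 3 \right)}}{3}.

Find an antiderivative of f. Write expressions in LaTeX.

An antiderivative is F(w) = \frac{- w \log{\left(2 w^{2} + 3 \right)} + 2 w - \sqrt{6} \operatorname{atan}{\left(\frac{\sqrt{6} w}{3} \right)}}{3}.

Recover f(w) by differentiating a candidate F(w); any mismatch rules it out.
Check: d/dw[\frac{- w \log{\left(2 w^{2} + 3 \right)} + 2 w - \sqrt{6} \operatorname{atan}{\left(\frac{\sqrt{6} w}{3} \right)}}{3}] = - \frac{\log{\left(2 w^{2} + 3 \right)}}{3} = f(w).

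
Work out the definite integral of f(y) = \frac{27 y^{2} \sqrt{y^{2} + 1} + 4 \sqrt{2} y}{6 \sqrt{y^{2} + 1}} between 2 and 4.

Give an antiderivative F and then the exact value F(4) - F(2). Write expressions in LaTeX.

Whatever form F(y) takes, F'(y) = f(y) is non-negotiable.
F(y) = \frac{9 y^{3} + 4 \sqrt{2} \sqrt{y^{2} + 1}}{6} is an antiderivative of f.
Check: d/dy[\frac{9 y^{3} + 4 \sqrt{2} \sqrt{y^{2} + 1}}{6}] = \frac{27 y^{2} \sqrt{y^{2} + 1} + 4 \sqrt{2} y}{6 \sqrt{y^{2} + 1}} = f(y).
F(4) = \frac{2 \sqrt{34}}{3} + 96; F(2) = \frac{2 \sqrt{10}}{3} + 12.
Integral = F(4) - F(2) = - \frac{2 \sqrt{10}}{3} + \frac{2 \sqrt{34}}{3} + 84.

Antiderivative: F(y) = \frac{9 y^{3} + 4 \sqrt{2} \sqrt{y^{2} + 1}}{6}; value = - \frac{2 \sqrt{10}}{3} + \frac{2 \sqrt{34}}{3} + 84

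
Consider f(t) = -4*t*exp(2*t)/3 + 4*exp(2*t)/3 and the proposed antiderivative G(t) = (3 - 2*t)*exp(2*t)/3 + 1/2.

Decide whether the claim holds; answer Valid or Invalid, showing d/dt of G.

Valid - differentiating G returns exactly f.

d/dt[G] = -4*t*exp(2*t)/3 + 4*exp(2*t)/3
This equals f(t) exactly, so the claim holds.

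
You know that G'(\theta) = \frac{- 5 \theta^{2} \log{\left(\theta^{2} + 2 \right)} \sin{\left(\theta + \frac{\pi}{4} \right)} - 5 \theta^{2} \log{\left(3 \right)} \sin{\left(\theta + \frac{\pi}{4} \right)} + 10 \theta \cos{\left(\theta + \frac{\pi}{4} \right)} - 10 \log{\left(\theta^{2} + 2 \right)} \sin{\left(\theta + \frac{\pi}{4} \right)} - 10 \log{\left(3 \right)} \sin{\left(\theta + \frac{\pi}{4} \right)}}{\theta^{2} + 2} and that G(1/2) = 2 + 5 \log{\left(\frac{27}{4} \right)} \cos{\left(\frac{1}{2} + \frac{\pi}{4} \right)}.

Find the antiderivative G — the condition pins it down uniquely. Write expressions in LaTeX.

Recognize the product-rule pattern: G'(\theta) = u'v + uv' with u = 5 \cos{\left(\theta + \frac{\pi}{4} \right)}, v = \log{\left(3 \theta^{2} + 6 \right)}, so integration by parts undoes it.
A general antiderivative is 5 \log{\left(3 \theta^{2} + 6 \right)} \cos{\left(\theta + \frac{\pi}{4} \right)} + C.
The condition gives C = 2 + 5 \log{\left(\frac{27}{4} \right)} \cos{\left(\frac{1}{2} + \frac{\pi}{4} \right)} - (5 \log{\left(\frac{27}{4} \right)} \cos{\left(\frac{1}{2} + \frac{\pi}{4} \right)}) = 2.
So G(\theta) = 5 \log{\left(3 \theta^{2} + 6 \right)} \cos{\left(\theta + \frac{\pi}{4} \right)} + 2.
Check: d/d\theta[5 \log{\left(3 \theta^{2} + 6 \right)} \cos{\left(\theta + \frac{\pi}{4} \right)} + 2] = \frac{- 5 \theta^{2} \log{\left(\theta^{2} + 2 \right)} \sin{\left(\theta + \frac{\pi}{4} \right)} - 5 \theta^{2} \log{\left(3 \right)} \sin{\left(\theta + \frac{\pi}{4} \right)} + 10 \theta \cos{\left(\theta + \frac{\pi}{4} \right)} - 10 \log{\left(\theta^{2} + 2 \right)} \sin{\left(\theta + \frac{\pi}{4} \right)} - 10 \log{\left(3 \right)} \sin{\left(\theta + \frac{\pi}{4} \right)}}{\theta^{2} + 2} = G'(\theta).

G(\theta) = 5 \log{\left(3 \theta^{2} + 6 \right)} \cos{\left(\theta + \frac{\pi}{4} \right)} + 2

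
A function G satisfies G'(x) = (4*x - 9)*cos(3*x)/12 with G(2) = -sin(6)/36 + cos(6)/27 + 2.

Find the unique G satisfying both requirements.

Check a candidate G(x) by differentiating: d/dx[G] must match the given G'(x).
A general antiderivative is x*sin(3*x)/9 - sin(3*x)/4 + cos(3*x)/27 + C.
The condition gives C = -sin(6)/36 + cos(6)/27 + 2 - (-sin(6)/36 + cos(6)/27) = 2.
So G(x) = x*sin(3*x)/9 - sin(3*x)/4 + cos(3*x)/27 + 2.
Check: d/dx[x*sin(3*x)/9 - sin(3*x)/4 + cos(3*x)/27 + 2] = x*cos(3*x)/3 - 3*cos(3*x)/4, which equals G'(x).

G(x) = x*sin(3*x)/9 - sin(3*x)/4 + cos(3*x)/27 + 2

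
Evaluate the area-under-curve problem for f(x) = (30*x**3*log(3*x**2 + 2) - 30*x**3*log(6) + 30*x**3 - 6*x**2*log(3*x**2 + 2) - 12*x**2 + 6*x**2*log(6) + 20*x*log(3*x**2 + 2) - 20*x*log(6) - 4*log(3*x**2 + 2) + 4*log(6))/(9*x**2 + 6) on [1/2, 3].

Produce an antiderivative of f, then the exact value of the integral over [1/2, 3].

Recognize the product-rule pattern: f = u'v + uv' with u = 5*x**2/3 - 2*x/3, v = log(x**2/2 + 1/3), so integration by parts undoes it.
F(x) = 5*x**2*log(x**2/2 + 1/3)/3 - 2*x*log(x**2/2 + 1/3)/3 is an antiderivative of f.
Check: d/dx[5*x**2*log(x**2/2 + 1/3)/3 - 2*x*log(x**2/2 + 1/3)/3] = (30*x**3*log(3*x**2 + 2) - 30*x**3*log(6) + 30*x**3 - 6*x**2*log(3*x**2 + 2) - 12*x**2 + 6*x**2*log(6) + 20*x*log(3*x**2 + 2) - 20*x*log(6) - 4*log(3*x**2 + 2) + 4*log(6))/(9*x**2 + 6) = f(x).
F(3) = 13*log(29/6); F(1/2) = log(11/24)/12.
Integral = F(3) - F(1/2) = -log(11/24)/12 + 13*log(29/6).

Antiderivative: F(x) = 5*x**2*log(x**2/2 + 1/3)/3 - 2*x*log(x**2/2 + 1/3)/3; value = -log(11/24)/12 + 13*log(29/6)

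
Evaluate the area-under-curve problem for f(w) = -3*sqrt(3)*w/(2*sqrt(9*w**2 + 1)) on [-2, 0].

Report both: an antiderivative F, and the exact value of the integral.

The substitution u = 3*w**2 + 1/3 works: f is exactly (dF/du)*(du/dw) for that inner function.
F(w) = -sqrt(3*w**2 + 1/3)/2 is an antiderivative of f.
Check: d/dw[-sqrt(3*w**2 + 1/3)/2] = -3*sqrt(3)*w/(2*sqrt(9*w**2 + 1)) = f(w).
F(0) = -sqrt(3)/6; F(-2) = -sqrt(111)/6.
Integral = F(0) - F(-2) = -sqrt(3)/6 + sqrt(111)/6.

Antiderivative: F(w) = -sqrt(3*w**2 + 1/3)/2; value = -sqrt(3)/6 + sqrt(111)/6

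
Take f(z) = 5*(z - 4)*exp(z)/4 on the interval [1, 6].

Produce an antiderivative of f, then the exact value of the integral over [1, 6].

Antiderivative: F(z) = 5*(z - 5)*exp(z)/4; value = 5*exp(1) + 5*exp(6)/4

Recognize the product-rule pattern: f = u'v + uv' with u = 5*z/4 - 25/4, v = exp(z), so integration by parts undoes it.
F(z) = 5*(z - 5)*exp(z)/4 is an antiderivative of f.
Check: d/dz[5*(z - 5)*exp(z)/4] = 5*z*exp(z)/4 - 5*exp(z), which equals f(z).
F(6) = 5*exp(6)/4; F(1) = -5*exp(1).
Integral = F(6) - F(1) = 5*exp(1) + 5*exp(6)/4.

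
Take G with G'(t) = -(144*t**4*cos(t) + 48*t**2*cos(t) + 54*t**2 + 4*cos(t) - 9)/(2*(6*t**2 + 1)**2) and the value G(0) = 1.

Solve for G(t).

Recover the given G'(t) by differentiating a candidate G(t); any mismatch rules it out.
A general antiderivative is 3*t/(2*(2*t**2 + 1/3)) - 2*sin(t) + C.
The condition gives C = 1 - (0) = 1.
So G(t) = 3*t/(2*(2*t**2 + 1/3)) - 2*sin(t) + 1.
Check: d/dt[3*t/(2*(2*t**2 + 1/3)) - 2*sin(t) + 1] = (-144*t**4*cos(t) - 48*t**2*cos(t) - 54*t**2 - 4*cos(t) + 9)/(72*t**4 + 24*t**2 + 2), which equals G'(t).

G(t) = 3*t/(2*(2*t**2 + 1/3)) - 2*sin(t) + 1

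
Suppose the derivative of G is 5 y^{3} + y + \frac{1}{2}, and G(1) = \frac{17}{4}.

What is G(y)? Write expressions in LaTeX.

The integrand splits into summands that can be handled one at a time.
A general antiderivative is \frac{5 y^{4}}{4} + \frac{y^{2}}{2} + \frac{y}{2} + C.
The condition gives C = \frac{17}{4} - (\frac{9}{4}) = 2.
So G(y) = \frac{5 y^{4} + 2 y^{2} + 2 y + 8}{4}.
Check: d/dy[\frac{5 y^{4} + 2 y^{2} + 2 y + 8}{4}] = 5 y^{3} + y + \frac{1}{2} = G'(y).

G(y) = \frac{5 y^{4} + 2 y^{2} + 2 y + 8}{4}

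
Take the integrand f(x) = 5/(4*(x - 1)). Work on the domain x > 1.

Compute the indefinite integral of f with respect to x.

F(x) = 5*log(3*x/2 - 3/2)/4 + C

An antiderivative F(x) passes only if d/dx[F] lands on f(x) exactly.
Check: d/dx[5*log(3*x/2 - 3/2)/4] = 5/(4*x - 4), which equals f(x).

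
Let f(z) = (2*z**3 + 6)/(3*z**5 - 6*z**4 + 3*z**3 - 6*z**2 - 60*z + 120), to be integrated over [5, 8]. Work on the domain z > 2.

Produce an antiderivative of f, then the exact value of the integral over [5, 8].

Factor the denominator (3*(z - 2)**2*(z + 2)*(z**2 + 5)) and decompose: f = -2*(7*z - 31)/(243*(z**2 + 5)) - 5/(216*(z + 2)) + 157/(1944*(z - 2)) + 11/(54*(z - 2)**2); each piece integrates to a log, atan, or power term.
F(z) = (785*z*log(z - 2) - 225*z*log(z + 2) - 280*z*log(z**2 + 5) + 496*sqrt(5)*z*atan(sqrt(5)*z/5) - 1570*log(z - 2) + 450*log(z + 2) + 560*log(z**2 + 5) - 992*sqrt(5)*atan(sqrt(5)*z/5) - 1980)/(9720*(z - 2)) is an antiderivative of f.
Check: d/dz[(785*z*log(z - 2) - 225*z*log(z + 2) - 280*z*log(z**2 + 5) + 496*sqrt(5)*z*atan(sqrt(5)*z/5) - 1570*log(z - 2) + 450*log(z + 2) + 560*log(z**2 + 5) - 992*sqrt(5)*atan(sqrt(5)*z/5) - 1980)/(9720*(z - 2))] = (2*z**3 + 6)/(3*z**5 - 6*z**4 + 3*z**3 - 6*z**2 - 60*z + 120) = f(z).
F(8) = -7*log(69)/243 - 5*log(10)/216 - 11/324 + 157*log(6)/1944 + 62*sqrt(5)*atan(8*sqrt(5)/5)/1215; F(5) = -7*log(30)/243 - 11/162 - 5*log(7)/216 + 157*log(3)/1944 + 62*sqrt(5)*atan(sqrt(5))/1215.
Integral = F(8) - F(5) = -62*sqrt(5)*atan(sqrt(5))/1215 - 7*log(69)/243 - 157*log(3)/1944 - 5*log(10)/216 + 11/324 + 5*log(7)/216 + 7*log(30)/243 + 157*log(6)/1944 + 62*sqrt(5)*atan(8*sqrt(5)/5)/1215.

Antiderivative: F(z) = (785*z*log(z - 2) - 225*z*log(z + 2) - 280*z*log(z**2 + 5) + 496*sqrt(5)*z*atan(sqrt(5)*z/5) - 1570*log(z - 2) + 450*log(z + 2) + 560*log(z**2 + 5) - 992*sqrt(5)*atan(sqrt(5)*z/5) - 1980)/(9720*(z - 2)); value = -62*sqrt(5)*atan(sqrt(5))/1215 - 7*log(69)/243 - 157*log(3)/1944 - 5*log(10)/216 + 11/324 + 5*log(7)/216 + 7*log(30)/243 + 157*log(6)/1944 + 62*sqrt(5)*atan(8*sqrt(5)/5)/1215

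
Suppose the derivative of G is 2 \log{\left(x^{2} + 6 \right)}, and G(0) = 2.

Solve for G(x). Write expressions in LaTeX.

A first test for any G(x): its x-derivative must equal the given G'(x).
A general antiderivative is 2 x \log{\left(x^{2} + 6 \right)} - 4 x + 4 \sqrt{6} \operatorname{atan}{\left(\frac{\sqrt{6} x}{6} \right)} + C.
The condition gives C = 2 - (0) = 2.
So G(x) = 2 \left(x \log{\left(x^{2} + 6 \right)} - 2 x + 2 \sqrt{6} \operatorname{atan}{\left(\frac{\sqrt{6} x}{6} \right)} + 1\right).
Check: d/dx[2 \left(x \log{\left(x^{2} + 6 \right)} - 2 x + 2 \sqrt{6} \operatorname{atan}{\left(\frac{\sqrt{6} x}{6} \right)} + 1\right)] = 2 \log{\left(x^{2} + 6 \right)} = G'(x).

G(x) = 2 \left(x \log{\left(x^{2} + 6 \right)} - 2 x + 2 \sqrt{6} \operatorname{atan}{\left(\frac{\sqrt{6} x}{6} \right)} + 1\right)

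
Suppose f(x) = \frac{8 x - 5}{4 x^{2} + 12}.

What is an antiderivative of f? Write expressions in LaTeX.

Any candidate F(x) must reproduce f(x) exactly when differentiated.
Check: d/dx[\frac{12 \log{\left(x^{2} + 3 \right)} - 5 \sqrt{3} \operatorname{atan}{\left(\frac{\sqrt{3} x}{3} \right)}}{12}] = \frac{8 x - 5}{4 x^{2} + 12} = f(x).

An antiderivative is F(x) = \frac{12 \log{\left(x^{2} + 3 \right)} - 5 \sqrt{3} \operatorname{atan}{\left(\frac{\sqrt{3} x}{3} \right)}}{12}.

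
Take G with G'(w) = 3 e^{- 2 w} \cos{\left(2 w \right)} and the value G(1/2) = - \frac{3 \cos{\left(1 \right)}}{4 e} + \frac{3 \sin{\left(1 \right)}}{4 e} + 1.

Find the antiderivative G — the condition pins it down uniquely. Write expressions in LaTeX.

G(w) = 1 + \frac{3 e^{- 2 w} \sin{\left(2 w \right)}}{4} - \frac{3 e^{- 2 w} \cos{\left(2 w \right)}}{4}

A first test for any G(w): its w-derivative must equal the given G'(w).
A general antiderivative is \frac{3 e^{- 2 w} \sin{\left(2 w \right)}}{4} - \frac{3 e^{- 2 w} \cos{\left(2 w \right)}}{4} + C.
The condition gives C = - \frac{3 \cos{\left(1 \right)}}{4 e} + \frac{3 \sin{\left(1 \right)}}{4 e} + 1 - (- \frac{3 \cos{\left(1 \right)}}{4 e} + \frac{3 \sin{\left(1 \right)}}{4 e}) = 1.
So G(w) = 1 + \frac{3 e^{- 2 w} \sin{\left(2 w \right)}}{4} - \frac{3 e^{- 2 w} \cos{\left(2 w \right)}}{4}.
Check: d/dw[1 + \frac{3 e^{- 2 w} \sin{\left(2 w \right)}}{4} - \frac{3 e^{- 2 w} \cos{\left(2 w \right)}}{4}] = 3 e^{- 2 w} \cos{\left(2 w \right)} = G'(w).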